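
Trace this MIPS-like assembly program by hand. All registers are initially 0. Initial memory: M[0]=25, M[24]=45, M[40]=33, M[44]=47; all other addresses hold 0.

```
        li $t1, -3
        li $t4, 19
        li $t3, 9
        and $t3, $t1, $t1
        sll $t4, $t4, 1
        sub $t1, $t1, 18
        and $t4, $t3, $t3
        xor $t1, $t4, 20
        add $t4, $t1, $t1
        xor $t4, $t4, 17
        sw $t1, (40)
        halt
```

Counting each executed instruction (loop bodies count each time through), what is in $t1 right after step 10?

after li $t1, -3: $t1=-3
after li $t4, 19: $t4=19
after li $t3, 9: $t3=9
after and $t3, $t1, $t1: $t3=(-3)&(-3)=-3
after sll $t4, $t4, 1: $t4=19<<1=38
after sub $t1, $t1, 18: $t1=(-3)-18=-21
after and $t4, $t3, $t3: $t4=(-3)&(-3)=-3
after xor $t1, $t4, 20: $t1=(-3)^20=-23
after add $t4, $t1, $t1: $t4=(-23)+(-23)=-46
after xor $t4, $t4, 17: $t4=(-46)^17=-61
After step 10: $t1 = -23.

-23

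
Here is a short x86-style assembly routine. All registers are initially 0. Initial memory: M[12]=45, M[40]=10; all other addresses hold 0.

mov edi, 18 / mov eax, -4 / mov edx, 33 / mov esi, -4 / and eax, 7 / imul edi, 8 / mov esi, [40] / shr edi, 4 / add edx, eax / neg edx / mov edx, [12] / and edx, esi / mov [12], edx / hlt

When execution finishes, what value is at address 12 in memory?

8

mov edi, 18 → edi=18
mov eax, -4 → eax=-4
mov edx, 33 → edx=33
mov esi, -4 → esi=-4
and eax, 7 → eax=(-4)&7=4
imul edi, 8 → edi=18*8=144
mov esi, [40] → esi=M[40]=10
shr edi, 4 → edi=144>>4=9
add edx, eax → edx=33+4=37
neg edx → edx=-(37)=-37
mov edx, [12] → edx=M[12]=45
and edx, esi → edx=45&10=8
mov [12], edx → M[12]=8
halt.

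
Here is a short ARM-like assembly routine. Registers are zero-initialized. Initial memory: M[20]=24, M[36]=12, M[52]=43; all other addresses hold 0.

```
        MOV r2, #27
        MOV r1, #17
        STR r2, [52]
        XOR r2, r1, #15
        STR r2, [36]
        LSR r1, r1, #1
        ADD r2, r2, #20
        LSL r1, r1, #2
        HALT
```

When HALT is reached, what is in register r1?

32

after MOV r2, #27: r2=27
after MOV r1, #17: r1=17
STR r2, [52] → M[52]=27
after XOR r2, r1, #15: r2=17^15=30
STR r2, [36] → M[36]=30
after LSR r1, r1, #1: r1=17>>1=8
after ADD r2, r2, #20: r2=30+20=50
after LSL r1, r1, #2: r1=8<<2=32
halt.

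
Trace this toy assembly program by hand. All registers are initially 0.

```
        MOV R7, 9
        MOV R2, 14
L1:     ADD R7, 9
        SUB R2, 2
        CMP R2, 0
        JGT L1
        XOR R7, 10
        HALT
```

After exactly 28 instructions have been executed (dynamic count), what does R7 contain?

after MOV R7, 9: R7=9
after MOV R2, 14: R2=14
after ADD R7, 9: R7=9+9=18
after SUB R2, 2: R2=14-2=12
CMP R2, 0  (cmp 12,0)
JGT L1: taken
after ADD R7, 9: R7=18+9=27
after SUB R2, 2: R2=12-2=10
CMP R2, 0  (cmp 10,0)
JGT L1: taken
after ADD R7, 9: R7=27+9=36
after SUB R2, 2: R2=10-2=8
CMP R2, 0  (cmp 8,0)
JGT L1: taken
after ADD R7, 9: R7=36+9=45
after SUB R2, 2: R2=8-2=6
CMP R2, 0  (cmp 6,0)
JGT L1: taken
after ADD R7, 9: R7=45+9=54
after SUB R2, 2: R2=6-2=4
CMP R2, 0  (cmp 4,0)
JGT L1: taken
after ADD R7, 9: R7=54+9=63
after SUB R2, 2: R2=4-2=2
CMP R2, 0  (cmp 2,0)
JGT L1: taken
after ADD R7, 9: R7=63+9=72
after SUB R2, 2: R2=2-2=0
After step 28: R7 = 72.

72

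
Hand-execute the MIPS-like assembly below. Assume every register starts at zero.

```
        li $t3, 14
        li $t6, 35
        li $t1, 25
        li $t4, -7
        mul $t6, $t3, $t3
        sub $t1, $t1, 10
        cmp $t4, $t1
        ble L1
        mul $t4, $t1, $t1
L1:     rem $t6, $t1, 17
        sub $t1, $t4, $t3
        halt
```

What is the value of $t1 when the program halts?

-21

li $t3, 14 → $t3=14
li $t6, 35 → $t6=35
li $t1, 25 → $t1=25
li $t4, -7 → $t4=-7
mul $t6, $t3, $t3 → $t6=14*14=196
sub $t1, $t1, 10 → $t1=25-10=15
cmp $t4, $t1  (cmp -7,15)
ble L1: taken
rem $t6, $t1, 17 → $t6=15%17=15
sub $t1, $t4, $t3 → $t1=(-7)-14=-21
halt.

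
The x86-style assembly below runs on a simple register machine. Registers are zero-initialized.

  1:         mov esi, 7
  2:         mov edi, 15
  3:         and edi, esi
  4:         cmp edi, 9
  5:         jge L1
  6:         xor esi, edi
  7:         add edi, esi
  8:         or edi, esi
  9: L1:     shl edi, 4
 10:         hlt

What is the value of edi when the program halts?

112

mov esi, 7 → esi=7
mov edi, 15 → edi=15
and edi, esi → edi=15&7=7
cmp edi, 9  (cmp 7,9)
jge L1: not taken
xor esi, edi → esi=7^7=0
add edi, esi → edi=7+0=7
or edi, esi → edi=7|0=7
shl edi, 4 → edi=7<<4=112
halt.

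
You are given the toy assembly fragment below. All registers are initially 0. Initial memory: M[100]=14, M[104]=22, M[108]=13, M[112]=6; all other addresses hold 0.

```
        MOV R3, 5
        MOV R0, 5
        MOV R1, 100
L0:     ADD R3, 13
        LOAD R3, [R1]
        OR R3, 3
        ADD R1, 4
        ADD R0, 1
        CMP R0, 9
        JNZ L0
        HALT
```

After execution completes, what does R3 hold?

after MOV R3, 5: R3=5
after MOV R0, 5: R0=5
after MOV R1, 100: R1=100
after ADD R3, 13: R3=5+13=18
after LOAD R3, [R1]: R3=M[100]=14
after OR R3, 3: R3=14|3=15
after ADD R1, 4: R1=100+4=104
after ADD R0, 1: R0=5+1=6
CMP R0, 9  (cmp 6,9)
JNZ L0: taken
after ADD R3, 13: R3=15+13=28
after LOAD R3, [R1]: R3=M[104]=22
after OR R3, 3: R3=22|3=23
after ADD R1, 4: R1=104+4=108
after ADD R0, 1: R0=6+1=7
CMP R0, 9  (cmp 7,9)
JNZ L0: taken
after ADD R3, 13: R3=23+13=36
after LOAD R3, [R1]: R3=M[108]=13
after OR R3, 3: R3=13|3=15
after ADD R1, 4: R1=108+4=112
after ADD R0, 1: R0=7+1=8
CMP R0, 9  (cmp 8,9)
JNZ L0: taken
after ADD R3, 13: R3=15+13=28
after LOAD R3, [R1]: R3=M[112]=6
after OR R3, 3: R3=6|3=7
after ADD R1, 4: R1=112+4=116
after ADD R0, 1: R0=8+1=9
CMP R0, 9  (cmp 9,9)
JNZ L0: not taken
halt.

7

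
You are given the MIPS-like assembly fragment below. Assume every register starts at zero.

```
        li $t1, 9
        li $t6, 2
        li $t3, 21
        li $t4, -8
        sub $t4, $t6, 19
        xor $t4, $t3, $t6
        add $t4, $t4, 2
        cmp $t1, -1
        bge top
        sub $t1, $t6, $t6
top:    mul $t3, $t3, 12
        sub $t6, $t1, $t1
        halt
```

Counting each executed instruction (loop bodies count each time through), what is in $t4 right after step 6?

23

$t1=9
$t6=2
$t3=21
$t4=-8
$t4=2-19=-17
$t4=21^2=23
After step 6: $t4 = 23.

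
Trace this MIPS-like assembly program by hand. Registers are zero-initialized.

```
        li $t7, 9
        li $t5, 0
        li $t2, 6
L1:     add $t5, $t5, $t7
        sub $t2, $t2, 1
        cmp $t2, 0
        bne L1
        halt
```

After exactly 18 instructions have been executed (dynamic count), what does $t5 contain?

li $t7, 9 → $t7=9
li $t5, 0 → $t5=0
li $t2, 6 → $t2=6
add $t5, $t5, $t7 → $t5=0+9=9
sub $t2, $t2, 1 → $t2=6-1=5
cmp $t2, 0  (cmp 5,0)
bne L1: taken
add $t5, $t5, $t7 → $t5=9+9=18
sub $t2, $t2, 1 → $t2=5-1=4
cmp $t2, 0  (cmp 4,0)
bne L1: taken
add $t5, $t5, $t7 → $t5=18+9=27
sub $t2, $t2, 1 → $t2=4-1=3
cmp $t2, 0  (cmp 3,0)
bne L1: taken
add $t5, $t5, $t7 → $t5=27+9=36
sub $t2, $t2, 1 → $t2=3-1=2
cmp $t2, 0  (cmp 2,0)
After step 18: $t5 = 36.

36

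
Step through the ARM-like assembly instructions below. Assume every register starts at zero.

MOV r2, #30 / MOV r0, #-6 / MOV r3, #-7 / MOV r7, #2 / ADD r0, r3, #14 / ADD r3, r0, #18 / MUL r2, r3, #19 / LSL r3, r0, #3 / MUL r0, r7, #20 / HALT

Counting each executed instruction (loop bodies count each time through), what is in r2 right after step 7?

475

r2=30
r0=-6
r3=-7
r7=2
r0=(-7)+14=7
r3=7+18=25
r2=25*19=475
After step 7: r2 = 475.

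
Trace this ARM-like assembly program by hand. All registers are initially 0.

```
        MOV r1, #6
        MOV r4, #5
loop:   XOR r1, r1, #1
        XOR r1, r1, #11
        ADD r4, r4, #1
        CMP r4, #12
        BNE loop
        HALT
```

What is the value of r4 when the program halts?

MOV r1, #6 → r1=6
MOV r4, #5 → r4=5
XOR r1, r1, #1 → r1=6^1=7
XOR r1, r1, #11 → r1=7^11=12
ADD r4, r4, #1 → r4=5+1=6
CMP r4, #12  (cmp 6,12)
BNE loop: taken
XOR r1, r1, #1 → r1=12^1=13
XOR r1, r1, #11 → r1=13^11=6
ADD r4, r4, #1 → r4=6+1=7
CMP r4, #12  (cmp 7,12)
BNE loop: taken
XOR r1, r1, #1 → r1=6^1=7
XOR r1, r1, #11 → r1=7^11=12
ADD r4, r4, #1 → r4=7+1=8
CMP r4, #12  (cmp 8,12)
BNE loop: taken
XOR r1, r1, #1 → r1=12^1=13
XOR r1, r1, #11 → r1=13^11=6
ADD r4, r4, #1 → r4=8+1=9
CMP r4, #12  (cmp 9,12)
BNE loop: taken
XOR r1, r1, #1 → r1=6^1=7
XOR r1, r1, #11 → r1=7^11=12
ADD r4, r4, #1 → r4=9+1=10
CMP r4, #12  (cmp 10,12)
BNE loop: taken
XOR r1, r1, #1 → r1=12^1=13
XOR r1, r1, #11 → r1=13^11=6
ADD r4, r4, #1 → r4=10+1=11
CMP r4, #12  (cmp 11,12)
BNE loop: taken
XOR r1, r1, #1 → r1=6^1=7
XOR r1, r1, #11 → r1=7^11=12
ADD r4, r4, #1 → r4=11+1=12
CMP r4, #12  (cmp 12,12)
BNE loop: not taken
halt.

12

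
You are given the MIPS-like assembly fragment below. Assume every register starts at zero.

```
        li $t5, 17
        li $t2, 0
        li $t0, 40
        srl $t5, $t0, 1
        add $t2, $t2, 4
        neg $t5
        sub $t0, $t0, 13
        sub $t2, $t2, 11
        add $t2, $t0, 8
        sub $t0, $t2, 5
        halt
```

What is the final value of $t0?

30

after li $t5, 17: $t5=17
after li $t2, 0: $t2=0
after li $t0, 40: $t0=40
after srl $t5, $t0, 1: $t5=40>>1=20
after add $t2, $t2, 4: $t2=0+4=4
after neg $t5: $t5=-(20)=-20
after sub $t0, $t0, 13: $t0=40-13=27
after sub $t2, $t2, 11: $t2=4-11=-7
after add $t2, $t0, 8: $t2=27+8=35
after sub $t0, $t2, 5: $t0=35-5=30
halt.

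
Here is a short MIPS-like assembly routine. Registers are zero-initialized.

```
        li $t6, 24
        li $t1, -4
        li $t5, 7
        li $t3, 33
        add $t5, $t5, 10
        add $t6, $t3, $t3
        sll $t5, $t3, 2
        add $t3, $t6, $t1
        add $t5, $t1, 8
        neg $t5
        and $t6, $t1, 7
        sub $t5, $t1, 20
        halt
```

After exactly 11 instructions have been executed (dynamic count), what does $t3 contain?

62

$t6=24
$t1=-4
$t5=7
$t3=33
$t5=7+10=17
$t6=33+33=66
$t5=33<<2=132
$t3=66+(-4)=62
$t5=(-4)+8=4
$t5=-(4)=-4
$t6=(-4)&7=4
After step 11: $t3 = 62.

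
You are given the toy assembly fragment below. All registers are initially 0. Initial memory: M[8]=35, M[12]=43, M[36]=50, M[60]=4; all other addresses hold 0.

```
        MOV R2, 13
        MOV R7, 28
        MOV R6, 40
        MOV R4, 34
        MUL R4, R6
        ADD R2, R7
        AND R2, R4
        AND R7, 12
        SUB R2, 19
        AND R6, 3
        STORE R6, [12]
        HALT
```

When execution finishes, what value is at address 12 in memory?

MOV R2, 13 → R2=13
MOV R7, 28 → R7=28
MOV R6, 40 → R6=40
MOV R4, 34 → R4=34
MUL R4, R6 → R4=34*40=1360
ADD R2, R7 → R2=13+28=41
AND R2, R4 → R2=41&1360=0
AND R7, 12 → R7=28&12=12
SUB R2, 19 → R2=0-19=-19
AND R6, 3 → R6=40&3=0
STORE R6, [12] → M[12]=0
halt.

0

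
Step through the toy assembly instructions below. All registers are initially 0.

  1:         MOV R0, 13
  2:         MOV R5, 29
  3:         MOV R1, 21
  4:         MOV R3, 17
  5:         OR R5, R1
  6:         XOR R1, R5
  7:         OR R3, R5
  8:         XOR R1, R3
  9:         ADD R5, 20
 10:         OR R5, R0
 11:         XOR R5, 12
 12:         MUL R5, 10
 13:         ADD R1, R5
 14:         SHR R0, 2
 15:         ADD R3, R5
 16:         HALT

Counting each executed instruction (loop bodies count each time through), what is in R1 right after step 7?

8

after MOV R0, 13: R0=13
after MOV R5, 29: R5=29
after MOV R1, 21: R1=21
after MOV R3, 17: R3=17
after OR R5, R1: R5=29|21=29
after XOR R1, R5: R1=21^29=8
after OR R3, R5: R3=17|29=29
After step 7: R1 = 8.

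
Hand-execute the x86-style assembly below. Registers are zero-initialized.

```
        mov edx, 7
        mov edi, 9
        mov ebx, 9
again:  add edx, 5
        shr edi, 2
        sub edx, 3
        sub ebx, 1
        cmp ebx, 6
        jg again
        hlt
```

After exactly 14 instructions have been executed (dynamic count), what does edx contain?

11

after mov edx, 7: edx=7
after mov edi, 9: edi=9
after mov ebx, 9: ebx=9
after add edx, 5: edx=7+5=12
after shr edi, 2: edi=9>>2=2
after sub edx, 3: edx=12-3=9
after sub ebx, 1: ebx=9-1=8
cmp ebx, 6  (cmp 8,6)
jg again: taken
after add edx, 5: edx=9+5=14
after shr edi, 2: edi=2>>2=0
after sub edx, 3: edx=14-3=11
after sub ebx, 1: ebx=8-1=7
cmp ebx, 6  (cmp 7,6)
After step 14: edx = 11.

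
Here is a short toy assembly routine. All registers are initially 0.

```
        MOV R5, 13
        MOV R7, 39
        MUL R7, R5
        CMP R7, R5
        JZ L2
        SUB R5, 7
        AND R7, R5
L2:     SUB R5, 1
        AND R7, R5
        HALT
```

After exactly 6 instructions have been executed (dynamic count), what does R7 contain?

507

MOV R5, 13 → R5=13
MOV R7, 39 → R7=39
MUL R7, R5 → R7=39*13=507
CMP R7, R5  (cmp 507,13)
JZ L2: not taken
SUB R5, 7 → R5=13-7=6
After step 6: R7 = 507.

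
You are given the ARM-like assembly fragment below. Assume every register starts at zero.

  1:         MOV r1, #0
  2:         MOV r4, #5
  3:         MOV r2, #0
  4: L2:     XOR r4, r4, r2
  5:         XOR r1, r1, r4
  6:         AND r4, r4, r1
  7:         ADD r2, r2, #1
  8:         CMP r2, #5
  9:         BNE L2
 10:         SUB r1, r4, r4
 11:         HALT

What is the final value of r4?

4

after MOV r1, #0: r1=0
after MOV r4, #5: r4=5
after MOV r2, #0: r2=0
after XOR r4, r4, r2: r4=5^0=5
after XOR r1, r1, r4: r1=0^5=5
after AND r4, r4, r1: r4=5&5=5
after ADD r2, r2, #1: r2=0+1=1
CMP r2, #5  (cmp 1,5)
BNE L2: taken
after XOR r4, r4, r2: r4=5^1=4
after XOR r1, r1, r4: r1=5^4=1
after AND r4, r4, r1: r4=4&1=0
after ADD r2, r2, #1: r2=1+1=2
CMP r2, #5  (cmp 2,5)
BNE L2: taken
after XOR r4, r4, r2: r4=0^2=2
after XOR r1, r1, r4: r1=1^2=3
after AND r4, r4, r1: r4=2&3=2
after ADD r2, r2, #1: r2=2+1=3
CMP r2, #5  (cmp 3,5)
BNE L2: taken
after XOR r4, r4, r2: r4=2^3=1
after XOR r1, r1, r4: r1=3^1=2
after AND r4, r4, r1: r4=1&2=0
after ADD r2, r2, #1: r2=3+1=4
CMP r2, #5  (cmp 4,5)
BNE L2: taken
after XOR r4, r4, r2: r4=0^4=4
after XOR r1, r1, r4: r1=2^4=6
after AND r4, r4, r1: r4=4&6=4
after ADD r2, r2, #1: r2=4+1=5
CMP r2, #5  (cmp 5,5)
BNE L2: not taken
after SUB r1, r4, r4: r1=4-4=0
halt.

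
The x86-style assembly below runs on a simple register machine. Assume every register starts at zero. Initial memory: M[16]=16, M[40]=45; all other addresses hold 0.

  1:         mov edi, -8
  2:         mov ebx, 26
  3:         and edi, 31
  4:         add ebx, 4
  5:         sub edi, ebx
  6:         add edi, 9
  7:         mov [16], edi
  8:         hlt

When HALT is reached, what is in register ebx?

mov edi, -8 → edi=-8
mov ebx, 26 → ebx=26
and edi, 31 → edi=(-8)&31=24
add ebx, 4 → ebx=26+4=30
sub edi, ebx → edi=24-30=-6
add edi, 9 → edi=(-6)+9=3
mov [16], edi → M[16]=3
halt.

30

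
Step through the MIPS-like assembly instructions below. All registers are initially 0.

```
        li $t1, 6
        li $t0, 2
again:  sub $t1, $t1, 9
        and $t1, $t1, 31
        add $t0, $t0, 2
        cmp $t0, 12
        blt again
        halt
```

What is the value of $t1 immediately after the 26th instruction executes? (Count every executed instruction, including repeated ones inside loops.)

25

li $t1, 6 → $t1=6
li $t0, 2 → $t0=2
sub $t1, $t1, 9 → $t1=6-9=-3
and $t1, $t1, 31 → $t1=(-3)&31=29
add $t0, $t0, 2 → $t0=2+2=4
cmp $t0, 12  (cmp 4,12)
blt again: taken
sub $t1, $t1, 9 → $t1=29-9=20
and $t1, $t1, 31 → $t1=20&31=20
add $t0, $t0, 2 → $t0=4+2=6
cmp $t0, 12  (cmp 6,12)
blt again: taken
sub $t1, $t1, 9 → $t1=20-9=11
and $t1, $t1, 31 → $t1=11&31=11
add $t0, $t0, 2 → $t0=6+2=8
cmp $t0, 12  (cmp 8,12)
blt again: taken
sub $t1, $t1, 9 → $t1=11-9=2
and $t1, $t1, 31 → $t1=2&31=2
add $t0, $t0, 2 → $t0=8+2=10
cmp $t0, 12  (cmp 10,12)
blt again: taken
sub $t1, $t1, 9 → $t1=2-9=-7
and $t1, $t1, 31 → $t1=(-7)&31=25
add $t0, $t0, 2 → $t0=10+2=12
cmp $t0, 12  (cmp 12,12)
After step 26: $t1 = 25.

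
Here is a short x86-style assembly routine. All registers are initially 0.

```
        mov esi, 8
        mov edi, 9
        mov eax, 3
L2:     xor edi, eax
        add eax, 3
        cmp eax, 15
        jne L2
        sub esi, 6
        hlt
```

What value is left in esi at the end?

2

esi=8
edi=9
eax=3
edi=9^3=10
eax=3+3=6
cmp eax, 15  (cmp 6,15)
jne L2: taken
edi=10^6=12
eax=6+3=9
cmp eax, 15  (cmp 9,15)
jne L2: taken
edi=12^9=5
eax=9+3=12
cmp eax, 15  (cmp 12,15)
jne L2: taken
edi=5^12=9
eax=12+3=15
cmp eax, 15  (cmp 15,15)
jne L2: not taken
esi=8-6=2
halt.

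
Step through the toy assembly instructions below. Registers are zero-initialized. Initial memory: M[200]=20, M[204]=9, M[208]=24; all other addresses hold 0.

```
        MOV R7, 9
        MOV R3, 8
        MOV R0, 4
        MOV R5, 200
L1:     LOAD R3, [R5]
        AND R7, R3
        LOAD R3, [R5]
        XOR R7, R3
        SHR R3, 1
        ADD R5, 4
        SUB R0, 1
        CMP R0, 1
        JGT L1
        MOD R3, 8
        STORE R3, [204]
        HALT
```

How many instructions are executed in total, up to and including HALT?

MOV R7, 9 → R7=9
MOV R3, 8 → R3=8
MOV R0, 4 → R0=4
MOV R5, 200 → R5=200
LOAD R3, [R5] → R3=M[200]=20
AND R7, R3 → R7=9&20=0
LOAD R3, [R5] → R3=M[200]=20
XOR R7, R3 → R7=0^20=20
SHR R3, 1 → R3=20>>1=10
ADD R5, 4 → R5=200+4=204
SUB R0, 1 → R0=4-1=3
CMP R0, 1  (cmp 3,1)
JGT L1: taken
LOAD R3, [R5] → R3=M[204]=9
AND R7, R3 → R7=20&9=0
LOAD R3, [R5] → R3=M[204]=9
XOR R7, R3 → R7=0^9=9
SHR R3, 1 → R3=9>>1=4
ADD R5, 4 → R5=204+4=208
SUB R0, 1 → R0=3-1=2
CMP R0, 1  (cmp 2,1)
JGT L1: taken
LOAD R3, [R5] → R3=M[208]=24
AND R7, R3 → R7=9&24=8
LOAD R3, [R5] → R3=M[208]=24
XOR R7, R3 → R7=8^24=16
SHR R3, 1 → R3=24>>1=12
ADD R5, 4 → R5=208+4=212
SUB R0, 1 → R0=2-1=1
CMP R0, 1  (cmp 1,1)
JGT L1: not taken
MOD R3, 8 → R3=12%8=4
STORE R3, [204] → M[204]=4
halt.
Total executed instructions: 34.

34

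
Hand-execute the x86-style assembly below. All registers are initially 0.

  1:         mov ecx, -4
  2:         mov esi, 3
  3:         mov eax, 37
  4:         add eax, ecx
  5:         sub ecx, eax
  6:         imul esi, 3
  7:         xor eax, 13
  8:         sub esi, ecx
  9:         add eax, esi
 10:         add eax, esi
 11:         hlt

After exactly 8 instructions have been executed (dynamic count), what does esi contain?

mov ecx, -4 → ecx=-4
mov esi, 3 → esi=3
mov eax, 37 → eax=37
add eax, ecx → eax=37+(-4)=33
sub ecx, eax → ecx=(-4)-33=-37
imul esi, 3 → esi=3*3=9
xor eax, 13 → eax=33^13=44
sub esi, ecx → esi=9-(-37)=46
After step 8: esi = 46.

46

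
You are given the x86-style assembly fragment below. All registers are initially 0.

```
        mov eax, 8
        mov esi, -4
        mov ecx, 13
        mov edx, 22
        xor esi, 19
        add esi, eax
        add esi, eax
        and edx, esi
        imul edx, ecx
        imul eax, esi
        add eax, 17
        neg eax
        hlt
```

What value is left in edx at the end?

eax=8
esi=-4
ecx=13
edx=22
esi=(-4)^19=-17
esi=(-17)+8=-9
esi=(-9)+8=-1
edx=22&(-1)=22
edx=22*13=286
eax=8*(-1)=-8
eax=(-8)+17=9
eax=-(9)=-9
halt.

286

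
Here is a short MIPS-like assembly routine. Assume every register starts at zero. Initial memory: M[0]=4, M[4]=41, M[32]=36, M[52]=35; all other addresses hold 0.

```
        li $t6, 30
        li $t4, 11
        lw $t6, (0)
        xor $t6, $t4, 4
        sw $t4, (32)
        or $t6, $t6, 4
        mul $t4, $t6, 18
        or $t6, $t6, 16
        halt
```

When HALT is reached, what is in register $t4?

after li $t6, 30: $t6=30
after li $t4, 11: $t4=11
after lw $t6, (0): $t6=M[0]=4
after xor $t6, $t4, 4: $t6=11^4=15
sw $t4, (32) → M[32]=11
after or $t6, $t6, 4: $t6=15|4=15
after mul $t4, $t6, 18: $t4=15*18=270
after or $t6, $t6, 16: $t6=15|16=31
halt.

270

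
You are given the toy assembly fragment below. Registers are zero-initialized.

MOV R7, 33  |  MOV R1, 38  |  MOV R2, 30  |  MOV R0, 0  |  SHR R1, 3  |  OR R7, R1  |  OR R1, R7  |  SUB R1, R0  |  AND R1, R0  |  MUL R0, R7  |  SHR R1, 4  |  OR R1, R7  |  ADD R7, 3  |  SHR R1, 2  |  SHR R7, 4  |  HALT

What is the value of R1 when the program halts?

after MOV R7, 33: R7=33
after MOV R1, 38: R1=38
after MOV R2, 30: R2=30
after MOV R0, 0: R0=0
after SHR R1, 3: R1=38>>3=4
after OR R7, R1: R7=33|4=37
after OR R1, R7: R1=4|37=37
after SUB R1, R0: R1=37-0=37
after AND R1, R0: R1=37&0=0
after MUL R0, R7: R0=0*37=0
after SHR R1, 4: R1=0>>4=0
after OR R1, R7: R1=0|37=37
after ADD R7, 3: R7=37+3=40
after SHR R1, 2: R1=37>>2=9
after SHR R7, 4: R7=40>>4=2
halt.

9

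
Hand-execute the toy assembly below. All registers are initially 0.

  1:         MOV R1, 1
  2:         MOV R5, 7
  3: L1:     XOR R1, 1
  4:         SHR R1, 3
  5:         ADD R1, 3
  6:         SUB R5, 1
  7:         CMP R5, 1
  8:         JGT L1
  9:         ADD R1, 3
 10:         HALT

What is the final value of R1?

MOV R1, 1 → R1=1
MOV R5, 7 → R5=7
XOR R1, 1 → R1=1^1=0
SHR R1, 3 → R1=0>>3=0
ADD R1, 3 → R1=0+3=3
SUB R5, 1 → R5=7-1=6
CMP R5, 1  (cmp 6,1)
JGT L1: taken
XOR R1, 1 → R1=3^1=2
SHR R1, 3 → R1=2>>3=0
ADD R1, 3 → R1=0+3=3
SUB R5, 1 → R5=6-1=5
CMP R5, 1  (cmp 5,1)
JGT L1: taken
XOR R1, 1 → R1=3^1=2
SHR R1, 3 → R1=2>>3=0
ADD R1, 3 → R1=0+3=3
SUB R5, 1 → R5=5-1=4
CMP R5, 1  (cmp 4,1)
JGT L1: taken
XOR R1, 1 → R1=3^1=2
SHR R1, 3 → R1=2>>3=0
ADD R1, 3 → R1=0+3=3
SUB R5, 1 → R5=4-1=3
CMP R5, 1  (cmp 3,1)
JGT L1: taken
XOR R1, 1 → R1=3^1=2
SHR R1, 3 → R1=2>>3=0
ADD R1, 3 → R1=0+3=3
SUB R5, 1 → R5=3-1=2
CMP R5, 1  (cmp 2,1)
JGT L1: taken
XOR R1, 1 → R1=3^1=2
SHR R1, 3 → R1=2>>3=0
ADD R1, 3 → R1=0+3=3
SUB R5, 1 → R5=2-1=1
CMP R5, 1  (cmp 1,1)
JGT L1: not taken
ADD R1, 3 → R1=3+3=6
halt.

6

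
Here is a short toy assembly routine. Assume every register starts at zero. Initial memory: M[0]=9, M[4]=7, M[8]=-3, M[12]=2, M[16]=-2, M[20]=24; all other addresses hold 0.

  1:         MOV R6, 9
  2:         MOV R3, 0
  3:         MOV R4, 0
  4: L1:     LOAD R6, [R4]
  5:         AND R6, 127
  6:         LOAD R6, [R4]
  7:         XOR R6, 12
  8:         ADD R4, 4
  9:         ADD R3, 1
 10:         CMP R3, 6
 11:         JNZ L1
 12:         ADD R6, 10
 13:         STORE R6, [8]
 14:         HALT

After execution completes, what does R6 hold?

R6=9
R3=0
R4=0
R6=M[0]=9
R6=9&127=9
R6=M[0]=9
R6=9^12=5
R4=0+4=4
R3=0+1=1
CMP R3, 6  (cmp 1,6)
JNZ L1: taken
R6=M[4]=7
R6=7&127=7
R6=M[4]=7
R6=7^12=11
R4=4+4=8
R3=1+1=2
CMP R3, 6  (cmp 2,6)
JNZ L1: taken
R6=M[8]=-3
R6=(-3)&127=125
R6=M[8]=-3
R6=(-3)^12=-15
R4=8+4=12
R3=2+1=3
CMP R3, 6  (cmp 3,6)
JNZ L1: taken
R6=M[12]=2
R6=2&127=2
R6=M[12]=2
R6=2^12=14
R4=12+4=16
R3=3+1=4
CMP R3, 6  (cmp 4,6)
JNZ L1: taken
R6=M[16]=-2
R6=(-2)&127=126
R6=M[16]=-2
R6=(-2)^12=-14
R4=16+4=20
R3=4+1=5
CMP R3, 6  (cmp 5,6)
JNZ L1: taken
R6=M[20]=24
R6=24&127=24
R6=M[20]=24
R6=24^12=20
R4=20+4=24
R3=5+1=6
CMP R3, 6  (cmp 6,6)
JNZ L1: not taken
R6=20+10=30
STORE R6, [8] → M[8]=30
halt.

30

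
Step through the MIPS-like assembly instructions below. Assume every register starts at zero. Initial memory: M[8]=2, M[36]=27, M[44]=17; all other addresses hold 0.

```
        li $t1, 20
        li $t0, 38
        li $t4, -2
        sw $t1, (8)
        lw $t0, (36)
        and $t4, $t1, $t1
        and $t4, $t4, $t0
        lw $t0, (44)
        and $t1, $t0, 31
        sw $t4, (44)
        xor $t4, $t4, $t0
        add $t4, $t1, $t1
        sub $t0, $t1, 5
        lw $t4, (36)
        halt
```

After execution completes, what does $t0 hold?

$t1=20
$t0=38
$t4=-2
sw $t1, (8) → M[8]=20
$t0=M[36]=27
$t4=20&20=20
$t4=20&27=16
$t0=M[44]=17
$t1=17&31=17
sw $t4, (44) → M[44]=16
$t4=16^17=1
$t4=17+17=34
$t0=17-5=12
$t4=M[36]=27
halt.

12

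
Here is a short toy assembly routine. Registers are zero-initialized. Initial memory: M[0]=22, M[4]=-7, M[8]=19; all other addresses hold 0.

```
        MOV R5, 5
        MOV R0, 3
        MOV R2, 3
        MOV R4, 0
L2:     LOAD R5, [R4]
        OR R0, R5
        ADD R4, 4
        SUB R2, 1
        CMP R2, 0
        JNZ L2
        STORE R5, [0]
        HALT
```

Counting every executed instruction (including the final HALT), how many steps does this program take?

MOV R5, 5 → R5=5
MOV R0, 3 → R0=3
MOV R2, 3 → R2=3
MOV R4, 0 → R4=0
LOAD R5, [R4] → R5=M[0]=22
OR R0, R5 → R0=3|22=23
ADD R4, 4 → R4=0+4=4
SUB R2, 1 → R2=3-1=2
CMP R2, 0  (cmp 2,0)
JNZ L2: taken
LOAD R5, [R4] → R5=M[4]=-7
OR R0, R5 → R0=23|(-7)=-1
ADD R4, 4 → R4=4+4=8
SUB R2, 1 → R2=2-1=1
CMP R2, 0  (cmp 1,0)
JNZ L2: taken
LOAD R5, [R4] → R5=M[8]=19
OR R0, R5 → R0=(-1)|19=-1
ADD R4, 4 → R4=8+4=12
SUB R2, 1 → R2=1-1=0
CMP R2, 0  (cmp 0,0)
JNZ L2: not taken
STORE R5, [0] → M[0]=19
halt.
Total executed instructions: 24.

24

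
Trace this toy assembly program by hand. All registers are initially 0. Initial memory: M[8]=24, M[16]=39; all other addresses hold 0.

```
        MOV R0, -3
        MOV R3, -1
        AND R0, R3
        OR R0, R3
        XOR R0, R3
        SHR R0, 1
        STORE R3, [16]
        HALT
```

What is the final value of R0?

R0=-3
R3=-1
R0=(-3)&(-1)=-3
R0=(-3)|(-1)=-1
R0=(-1)^(-1)=0
R0=0>>1=0
STORE R3, [16] → M[16]=-1
halt.

0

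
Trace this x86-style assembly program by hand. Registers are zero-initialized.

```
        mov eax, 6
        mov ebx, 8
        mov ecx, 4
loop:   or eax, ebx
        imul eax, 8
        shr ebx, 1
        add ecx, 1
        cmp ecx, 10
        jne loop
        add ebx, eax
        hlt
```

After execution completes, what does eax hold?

mov eax, 6 → eax=6
mov ebx, 8 → ebx=8
mov ecx, 4 → ecx=4
or eax, ebx → eax=6|8=14
imul eax, 8 → eax=14*8=112
shr ebx, 1 → ebx=8>>1=4
add ecx, 1 → ecx=4+1=5
cmp ecx, 10  (cmp 5,10)
jne loop: taken
or eax, ebx → eax=112|4=116
imul eax, 8 → eax=116*8=928
shr ebx, 1 → ebx=4>>1=2
add ecx, 1 → ecx=5+1=6
cmp ecx, 10  (cmp 6,10)
jne loop: taken
or eax, ebx → eax=928|2=930
imul eax, 8 → eax=930*8=7440
shr ebx, 1 → ebx=2>>1=1
add ecx, 1 → ecx=6+1=7
cmp ecx, 10  (cmp 7,10)
jne loop: taken
or eax, ebx → eax=7440|1=7441
imul eax, 8 → eax=7441*8=59528
shr ebx, 1 → ebx=1>>1=0
add ecx, 1 → ecx=7+1=8
cmp ecx, 10  (cmp 8,10)
jne loop: taken
or eax, ebx → eax=59528|0=59528
imul eax, 8 → eax=59528*8=476224
shr ebx, 1 → ebx=0>>1=0
add ecx, 1 → ecx=8+1=9
cmp ecx, 10  (cmp 9,10)
jne loop: taken
or eax, ebx → eax=476224|0=476224
imul eax, 8 → eax=476224*8=3809792
shr ebx, 1 → ebx=0>>1=0
add ecx, 1 → ecx=9+1=10
cmp ecx, 10  (cmp 10,10)
jne loop: not taken
add ebx, eax → ebx=0+3809792=3809792
halt.

3809792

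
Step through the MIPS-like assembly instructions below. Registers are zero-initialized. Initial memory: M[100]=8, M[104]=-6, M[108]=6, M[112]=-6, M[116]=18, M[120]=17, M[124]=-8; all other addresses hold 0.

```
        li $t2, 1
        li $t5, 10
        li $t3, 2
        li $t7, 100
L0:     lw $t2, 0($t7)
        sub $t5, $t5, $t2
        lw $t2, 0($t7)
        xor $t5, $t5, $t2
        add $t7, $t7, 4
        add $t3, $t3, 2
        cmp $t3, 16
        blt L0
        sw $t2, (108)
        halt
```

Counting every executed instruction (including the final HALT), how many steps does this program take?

after li $t2, 1: $t2=1
after li $t5, 10: $t5=10
after li $t3, 2: $t3=2
after li $t7, 100: $t7=100
after lw $t2, 0($t7): $t2=M[100]=8
after sub $t5, $t5, $t2: $t5=10-8=2
after lw $t2, 0($t7): $t2=M[100]=8
after xor $t5, $t5, $t2: $t5=2^8=10
after add $t7, $t7, 4: $t7=100+4=104
after add $t3, $t3, 2: $t3=2+2=4
cmp $t3, 16  (cmp 4,16)
blt L0: taken
after lw $t2, 0($t7): $t2=M[104]=-6
after sub $t5, $t5, $t2: $t5=10-(-6)=16
after lw $t2, 0($t7): $t2=M[104]=-6
after xor $t5, $t5, $t2: $t5=16^(-6)=-22
after add $t7, $t7, 4: $t7=104+4=108
after add $t3, $t3, 2: $t3=4+2=6
cmp $t3, 16  (cmp 6,16)
blt L0: taken
after lw $t2, 0($t7): $t2=M[108]=6
after sub $t5, $t5, $t2: $t5=(-22)-6=-28
after lw $t2, 0($t7): $t2=M[108]=6
after xor $t5, $t5, $t2: $t5=(-28)^6=-30
after add $t7, $t7, 4: $t7=108+4=112
after add $t3, $t3, 2: $t3=6+2=8
cmp $t3, 16  (cmp 8,16)
blt L0: taken
after lw $t2, 0($t7): $t2=M[112]=-6
after sub $t5, $t5, $t2: $t5=(-30)-(-6)=-24
after lw $t2, 0($t7): $t2=M[112]=-6
after xor $t5, $t5, $t2: $t5=(-24)^(-6)=18
after add $t7, $t7, 4: $t7=112+4=116
after add $t3, $t3, 2: $t3=8+2=10
cmp $t3, 16  (cmp 10,16)
blt L0: taken
after lw $t2, 0($t7): $t2=M[116]=18
after sub $t5, $t5, $t2: $t5=18-18=0
after lw $t2, 0($t7): $t2=M[116]=18
after xor $t5, $t5, $t2: $t5=0^18=18
after add $t7, $t7, 4: $t7=116+4=120
after add $t3, $t3, 2: $t3=10+2=12
cmp $t3, 16  (cmp 12,16)
blt L0: taken
after lw $t2, 0($t7): $t2=M[120]=17
after sub $t5, $t5, $t2: $t5=18-17=1
after lw $t2, 0($t7): $t2=M[120]=17
after xor $t5, $t5, $t2: $t5=1^17=16
after add $t7, $t7, 4: $t7=120+4=124
after add $t3, $t3, 2: $t3=12+2=14
cmp $t3, 16  (cmp 14,16)
blt L0: taken
after lw $t2, 0($t7): $t2=M[124]=-8
after sub $t5, $t5, $t2: $t5=16-(-8)=24
after lw $t2, 0($t7): $t2=M[124]=-8
after xor $t5, $t5, $t2: $t5=24^(-8)=-32
after add $t7, $t7, 4: $t7=124+4=128
after add $t3, $t3, 2: $t3=14+2=16
cmp $t3, 16  (cmp 16,16)
blt L0: not taken
sw $t2, (108) → M[108]=-8
halt.
Total executed instructions: 62.

62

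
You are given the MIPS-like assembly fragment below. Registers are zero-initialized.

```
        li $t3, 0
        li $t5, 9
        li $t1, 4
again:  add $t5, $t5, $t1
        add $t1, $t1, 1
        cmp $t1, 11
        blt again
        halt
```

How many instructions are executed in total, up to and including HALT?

$t3=0
$t5=9
$t1=4
$t5=9+4=13
$t1=4+1=5
cmp $t1, 11  (cmp 5,11)
blt again: taken
$t5=13+5=18
$t1=5+1=6
cmp $t1, 11  (cmp 6,11)
blt again: taken
$t5=18+6=24
$t1=6+1=7
cmp $t1, 11  (cmp 7,11)
blt again: taken
$t5=24+7=31
$t1=7+1=8
cmp $t1, 11  (cmp 8,11)
blt again: taken
$t5=31+8=39
$t1=8+1=9
cmp $t1, 11  (cmp 9,11)
blt again: taken
$t5=39+9=48
$t1=9+1=10
cmp $t1, 11  (cmp 10,11)
blt again: taken
$t5=48+10=58
$t1=10+1=11
cmp $t1, 11  (cmp 11,11)
blt again: not taken
halt.
Total executed instructions: 32.

32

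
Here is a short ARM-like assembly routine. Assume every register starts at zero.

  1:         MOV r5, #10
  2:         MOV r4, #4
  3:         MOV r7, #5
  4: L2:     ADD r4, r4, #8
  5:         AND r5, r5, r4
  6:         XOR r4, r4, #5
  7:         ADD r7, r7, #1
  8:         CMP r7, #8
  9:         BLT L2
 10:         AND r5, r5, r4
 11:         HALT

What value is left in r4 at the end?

after MOV r5, #10: r5=10
after MOV r4, #4: r4=4
after MOV r7, #5: r7=5
after ADD r4, r4, #8: r4=4+8=12
after AND r5, r5, r4: r5=10&12=8
after XOR r4, r4, #5: r4=12^5=9
after ADD r7, r7, #1: r7=5+1=6
CMP r7, #8  (cmp 6,8)
BLT L2: taken
after ADD r4, r4, #8: r4=9+8=17
after AND r5, r5, r4: r5=8&17=0
after XOR r4, r4, #5: r4=17^5=20
after ADD r7, r7, #1: r7=6+1=7
CMP r7, #8  (cmp 7,8)
BLT L2: taken
after ADD r4, r4, #8: r4=20+8=28
after AND r5, r5, r4: r5=0&28=0
after XOR r4, r4, #5: r4=28^5=25
after ADD r7, r7, #1: r7=7+1=8
CMP r7, #8  (cmp 8,8)
BLT L2: not taken
after AND r5, r5, r4: r5=0&25=0
halt.

25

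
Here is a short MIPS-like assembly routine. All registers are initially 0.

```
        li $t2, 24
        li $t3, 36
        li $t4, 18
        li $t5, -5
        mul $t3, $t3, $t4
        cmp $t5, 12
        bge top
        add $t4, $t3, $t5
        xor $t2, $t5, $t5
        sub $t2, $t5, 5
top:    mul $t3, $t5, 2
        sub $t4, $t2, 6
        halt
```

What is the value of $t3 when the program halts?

-10

$t2=24
$t3=36
$t4=18
$t5=-5
$t3=36*18=648
cmp $t5, 12  (cmp -5,12)
bge top: not taken
$t4=648+(-5)=643
$t2=(-5)^(-5)=0
$t2=(-5)-5=-10
$t3=(-5)*2=-10
$t4=(-10)-6=-16
halt.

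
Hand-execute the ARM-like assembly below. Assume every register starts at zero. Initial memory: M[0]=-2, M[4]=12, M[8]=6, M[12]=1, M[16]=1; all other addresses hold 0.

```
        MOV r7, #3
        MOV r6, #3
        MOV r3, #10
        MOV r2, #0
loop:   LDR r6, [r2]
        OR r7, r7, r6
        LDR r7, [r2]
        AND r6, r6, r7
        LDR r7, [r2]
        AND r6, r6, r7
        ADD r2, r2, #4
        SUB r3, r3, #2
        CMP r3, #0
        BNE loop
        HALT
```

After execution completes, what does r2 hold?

MOV r7, #3 → r7=3
MOV r6, #3 → r6=3
MOV r3, #10 → r3=10
MOV r2, #0 → r2=0
LDR r6, [r2] → r6=M[0]=-2
OR r7, r7, r6 → r7=3|(-2)=-1
LDR r7, [r2] → r7=M[0]=-2
AND r6, r6, r7 → r6=(-2)&(-2)=-2
LDR r7, [r2] → r7=M[0]=-2
AND r6, r6, r7 → r6=(-2)&(-2)=-2
ADD r2, r2, #4 → r2=0+4=4
SUB r3, r3, #2 → r3=10-2=8
CMP r3, #0  (cmp 8,0)
BNE loop: taken
LDR r6, [r2] → r6=M[4]=12
OR r7, r7, r6 → r7=(-2)|12=-2
LDR r7, [r2] → r7=M[4]=12
AND r6, r6, r7 → r6=12&12=12
LDR r7, [r2] → r7=M[4]=12
AND r6, r6, r7 → r6=12&12=12
ADD r2, r2, #4 → r2=4+4=8
SUB r3, r3, #2 → r3=8-2=6
CMP r3, #0  (cmp 6,0)
BNE loop: taken
LDR r6, [r2] → r6=M[8]=6
OR r7, r7, r6 → r7=12|6=14
LDR r7, [r2] → r7=M[8]=6
AND r6, r6, r7 → r6=6&6=6
LDR r7, [r2] → r7=M[8]=6
AND r6, r6, r7 → r6=6&6=6
ADD r2, r2, #4 → r2=8+4=12
SUB r3, r3, #2 → r3=6-2=4
CMP r3, #0  (cmp 4,0)
BNE loop: taken
LDR r6, [r2] → r6=M[12]=1
OR r7, r7, r6 → r7=6|1=7
LDR r7, [r2] → r7=M[12]=1
AND r6, r6, r7 → r6=1&1=1
LDR r7, [r2] → r7=M[12]=1
AND r6, r6, r7 → r6=1&1=1
ADD r2, r2, #4 → r2=12+4=16
SUB r3, r3, #2 → r3=4-2=2
CMP r3, #0  (cmp 2,0)
BNE loop: taken
LDR r6, [r2] → r6=M[16]=1
OR r7, r7, r6 → r7=1|1=1
LDR r7, [r2] → r7=M[16]=1
AND r6, r6, r7 → r6=1&1=1
LDR r7, [r2] → r7=M[16]=1
AND r6, r6, r7 → r6=1&1=1
ADD r2, r2, #4 → r2=16+4=20
SUB r3, r3, #2 → r3=2-2=0
CMP r3, #0  (cmp 0,0)
BNE loop: not taken
halt.

20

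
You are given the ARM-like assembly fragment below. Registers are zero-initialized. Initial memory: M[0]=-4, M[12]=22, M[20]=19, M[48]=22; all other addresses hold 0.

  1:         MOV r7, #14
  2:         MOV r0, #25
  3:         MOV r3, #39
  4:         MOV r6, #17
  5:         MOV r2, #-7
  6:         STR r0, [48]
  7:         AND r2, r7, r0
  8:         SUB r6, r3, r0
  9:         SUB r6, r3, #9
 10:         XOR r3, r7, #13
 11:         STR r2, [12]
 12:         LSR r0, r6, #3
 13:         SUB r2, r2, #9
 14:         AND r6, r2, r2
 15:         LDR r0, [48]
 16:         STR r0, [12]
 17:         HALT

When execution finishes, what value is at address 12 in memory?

25

r7=14
r0=25
r3=39
r6=17
r2=-7
STR r0, [48] → M[48]=25
r2=14&25=8
r6=39-25=14
r6=39-9=30
r3=14^13=3
STR r2, [12] → M[12]=8
r0=30>>3=3
r2=8-9=-1
r6=(-1)&(-1)=-1
r0=M[48]=25
STR r0, [12] → M[12]=25
halt.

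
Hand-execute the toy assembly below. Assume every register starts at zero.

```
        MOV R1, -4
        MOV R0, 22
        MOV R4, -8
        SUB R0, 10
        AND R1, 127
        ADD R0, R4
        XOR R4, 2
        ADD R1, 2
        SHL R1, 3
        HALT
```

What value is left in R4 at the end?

-6

R1=-4
R0=22
R4=-8
R0=22-10=12
R1=(-4)&127=124
R0=12+(-8)=4
R4=(-8)^2=-6
R1=124+2=126
R1=126<<3=1008
halt.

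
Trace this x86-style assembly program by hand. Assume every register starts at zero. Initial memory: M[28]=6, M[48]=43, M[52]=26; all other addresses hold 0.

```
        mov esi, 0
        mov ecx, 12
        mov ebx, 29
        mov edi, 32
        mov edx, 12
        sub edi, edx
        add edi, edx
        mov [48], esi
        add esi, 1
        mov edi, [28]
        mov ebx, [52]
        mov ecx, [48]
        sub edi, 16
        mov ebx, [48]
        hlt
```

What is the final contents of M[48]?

0

esi=0
ecx=12
ebx=29
edi=32
edx=12
edi=32-12=20
edi=20+12=32
mov [48], esi → M[48]=0
esi=0+1=1
edi=M[28]=6
ebx=M[52]=26
ecx=M[48]=0
edi=6-16=-10
ebx=M[48]=0
halt.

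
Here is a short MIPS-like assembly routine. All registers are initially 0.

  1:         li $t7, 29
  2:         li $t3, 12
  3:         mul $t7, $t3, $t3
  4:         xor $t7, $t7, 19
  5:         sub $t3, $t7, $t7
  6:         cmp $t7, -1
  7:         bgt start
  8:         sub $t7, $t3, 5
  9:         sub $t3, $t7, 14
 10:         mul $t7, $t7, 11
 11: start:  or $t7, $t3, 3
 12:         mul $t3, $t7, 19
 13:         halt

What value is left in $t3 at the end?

after li $t7, 29: $t7=29
after li $t3, 12: $t3=12
after mul $t7, $t3, $t3: $t7=12*12=144
after xor $t7, $t7, 19: $t7=144^19=131
after sub $t3, $t7, $t7: $t3=131-131=0
cmp $t7, -1  (cmp 131,-1)
bgt start: taken
after or $t7, $t3, 3: $t7=0|3=3
after mul $t3, $t7, 19: $t3=3*19=57
halt.

57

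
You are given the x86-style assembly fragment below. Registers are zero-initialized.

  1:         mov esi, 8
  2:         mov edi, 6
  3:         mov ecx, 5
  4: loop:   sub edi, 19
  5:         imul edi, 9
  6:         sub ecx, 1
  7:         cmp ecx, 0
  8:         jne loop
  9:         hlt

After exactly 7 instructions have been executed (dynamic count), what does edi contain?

-117

mov esi, 8 → esi=8
mov edi, 6 → edi=6
mov ecx, 5 → ecx=5
sub edi, 19 → edi=6-19=-13
imul edi, 9 → edi=(-13)*9=-117
sub ecx, 1 → ecx=5-1=4
cmp ecx, 0  (cmp 4,0)
After step 7: edi = -117.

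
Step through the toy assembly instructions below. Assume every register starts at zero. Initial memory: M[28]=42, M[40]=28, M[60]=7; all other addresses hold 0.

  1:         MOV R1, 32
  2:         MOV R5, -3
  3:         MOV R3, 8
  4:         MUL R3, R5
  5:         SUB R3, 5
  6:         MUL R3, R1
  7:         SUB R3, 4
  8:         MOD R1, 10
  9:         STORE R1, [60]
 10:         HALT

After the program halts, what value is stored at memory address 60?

MOV R1, 32 → R1=32
MOV R5, -3 → R5=-3
MOV R3, 8 → R3=8
MUL R3, R5 → R3=8*(-3)=-24
SUB R3, 5 → R3=(-24)-5=-29
MUL R3, R1 → R3=(-29)*32=-928
SUB R3, 4 → R3=(-928)-4=-932
MOD R1, 10 → R1=32%10=2
STORE R1, [60] → M[60]=2
halt.

2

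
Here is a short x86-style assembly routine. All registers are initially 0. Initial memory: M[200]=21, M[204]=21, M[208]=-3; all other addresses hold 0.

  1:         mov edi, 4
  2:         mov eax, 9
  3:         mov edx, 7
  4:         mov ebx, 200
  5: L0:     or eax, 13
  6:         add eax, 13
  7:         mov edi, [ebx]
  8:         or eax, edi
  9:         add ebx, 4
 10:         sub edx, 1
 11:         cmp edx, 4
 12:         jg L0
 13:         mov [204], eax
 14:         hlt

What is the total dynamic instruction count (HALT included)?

edi=4
eax=9
edx=7
ebx=200
eax=9|13=13
eax=13+13=26
edi=M[200]=21
eax=26|21=31
ebx=200+4=204
edx=7-1=6
cmp edx, 4  (cmp 6,4)
jg L0: taken
eax=31|13=31
eax=31+13=44
edi=M[204]=21
eax=44|21=61
ebx=204+4=208
edx=6-1=5
cmp edx, 4  (cmp 5,4)
jg L0: taken
eax=61|13=61
eax=61+13=74
edi=M[208]=-3
eax=74|(-3)=-1
ebx=208+4=212
edx=5-1=4
cmp edx, 4  (cmp 4,4)
jg L0: not taken
mov [204], eax → M[204]=-1
halt.
Total executed instructions: 30.

30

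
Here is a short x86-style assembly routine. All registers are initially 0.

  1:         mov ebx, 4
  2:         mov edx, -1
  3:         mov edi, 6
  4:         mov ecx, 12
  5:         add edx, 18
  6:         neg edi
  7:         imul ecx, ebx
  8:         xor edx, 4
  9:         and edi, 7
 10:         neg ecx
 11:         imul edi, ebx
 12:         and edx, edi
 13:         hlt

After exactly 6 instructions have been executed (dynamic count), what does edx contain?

17

after mov ebx, 4: ebx=4
after mov edx, -1: edx=-1
after mov edi, 6: edi=6
after mov ecx, 12: ecx=12
after add edx, 18: edx=(-1)+18=17
after neg edi: edi=-(6)=-6
After step 6: edx = 17.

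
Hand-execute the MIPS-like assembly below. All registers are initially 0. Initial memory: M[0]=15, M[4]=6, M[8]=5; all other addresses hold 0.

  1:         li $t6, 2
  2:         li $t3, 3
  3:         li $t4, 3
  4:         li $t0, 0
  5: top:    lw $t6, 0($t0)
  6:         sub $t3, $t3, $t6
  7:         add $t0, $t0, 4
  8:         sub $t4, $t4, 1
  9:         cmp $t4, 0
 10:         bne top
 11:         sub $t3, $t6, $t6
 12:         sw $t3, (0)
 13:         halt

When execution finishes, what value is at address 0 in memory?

0

li $t6, 2 → $t6=2
li $t3, 3 → $t3=3
li $t4, 3 → $t4=3
li $t0, 0 → $t0=0
lw $t6, 0($t0) → $t6=M[0]=15
sub $t3, $t3, $t6 → $t3=3-15=-12
add $t0, $t0, 4 → $t0=0+4=4
sub $t4, $t4, 1 → $t4=3-1=2
cmp $t4, 0  (cmp 2,0)
bne top: taken
lw $t6, 0($t0) → $t6=M[4]=6
sub $t3, $t3, $t6 → $t3=(-12)-6=-18
add $t0, $t0, 4 → $t0=4+4=8
sub $t4, $t4, 1 → $t4=2-1=1
cmp $t4, 0  (cmp 1,0)
bne top: taken
lw $t6, 0($t0) → $t6=M[8]=5
sub $t3, $t3, $t6 → $t3=(-18)-5=-23
add $t0, $t0, 4 → $t0=8+4=12
sub $t4, $t4, 1 → $t4=1-1=0
cmp $t4, 0  (cmp 0,0)
bne top: not taken
sub $t3, $t6, $t6 → $t3=5-5=0
sw $t3, (0) → M[0]=0
halt.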